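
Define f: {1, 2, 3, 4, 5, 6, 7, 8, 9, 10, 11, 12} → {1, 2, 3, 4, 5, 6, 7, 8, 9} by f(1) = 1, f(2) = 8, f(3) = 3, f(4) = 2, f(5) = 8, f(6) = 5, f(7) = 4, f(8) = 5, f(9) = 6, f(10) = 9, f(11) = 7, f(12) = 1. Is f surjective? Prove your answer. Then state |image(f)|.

Every element of the codomain has a preimage: 1 = f(1), 2 = f(4), 3 = f(3), 4 = f(7), 5 = f(6), 6 = f(9), 7 = f(11), 8 = f(2), 9 = f(10).
So f is surjective.
The image of f is {1, 2, 3, 4, 5, 6, 7, 8, 9}, which has 9 elements.

9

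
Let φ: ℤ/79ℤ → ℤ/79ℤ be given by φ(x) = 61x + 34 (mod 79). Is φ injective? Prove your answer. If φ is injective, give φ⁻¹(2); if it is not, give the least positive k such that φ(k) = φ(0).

If φ(s) = φ(t), then 61s ≡ 61t (mod 79). Because gcd(61, 79) = 1, we may cancel 61 to get s ≡ t (mod 79).
Thus φ is injective.
We now compute 61⁻¹ mod 79 explicitly. Euclid's algorithm: 79 = 1·61 + 18, 61 = 3·18 + 7, 18 = 2·7 + 4, 7 = 1·4 + 3, 4 = 1·3 + 1; back-substituting gives 1 = 57·61 − 44·79, so 61⁻¹ ≡ 57 (mod 79).
Since φ is injective, we compute φ⁻¹(2): solve 61x + 34 ≡ 2 (mod 79), i.e. 61x ≡ 47 (mod 79).
Multiplying by 61⁻¹ = 57 gives x ≡ 57·47 = 2679 = 33·79 + 72 ≡ 72 (mod 79).
Check: φ(72) = 61·72 + 34 = 4426 = 56·79 + 2 ≡ 2 (mod 79).

72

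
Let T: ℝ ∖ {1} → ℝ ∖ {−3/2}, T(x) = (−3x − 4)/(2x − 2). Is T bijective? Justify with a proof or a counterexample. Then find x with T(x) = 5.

6/13

Suppose T(s) = T(t). Cross-multiplying: (−3s − 4)(2t − 2) = (−3t − 4)(2s − 2).
Expanding both sides and cancelling the symmetric terms leaves 14·(s − t) = 0. Since 14 ≠ 0, s = t. Therefore T is injective.
For any y ≠ −3/2, solving y(2x − 2) = −3x − 4 for x gives a well-defined x ≠ 1. So T is surjective.
Hence T is bijective.
Solving T(x) = 5: cross-multiplying gives −3x − 4 = 5(2x − 2), which rearranges to −13x = −6, so x = 6/13.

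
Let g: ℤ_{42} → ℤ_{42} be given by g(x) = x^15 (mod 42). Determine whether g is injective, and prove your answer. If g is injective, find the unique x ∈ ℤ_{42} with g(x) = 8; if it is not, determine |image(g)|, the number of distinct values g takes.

18

g(2): Repeated squaring mod 42: 2^1 ≡ 2, 2^2 ≡ 2² = 4, 2^4 ≡ 4² = 16, 2^8 ≡ 16² = 256 ≡ 4. Since 15 = 8 + 4 + 2 + 1, 2^15 ≡ 4·16·4·2: 4·16 = 64 ≡ 22, then 22·4 = 88 ≡ 4, then 4·2 = 8. So 2^15 ≡ 8 (mod 42).
g(8): Repeated squaring mod 42: 8^1 ≡ 8, 8^2 ≡ 8² = 64 ≡ 22, 8^4 ≡ 22² = 484 ≡ 22, 8^8 ≡ 22² = 484 ≡ 22. Since 15 = 8 + 4 + 2 + 1, 8^15 ≡ 22·22·22·8: 22·22 = 484 ≡ 22, then 22·22 = 484 ≡ 22, then 22·8 = 176 ≡ 8. So 8^15 ≡ 8 (mod 42).
So g(2) = g(8) = 8 while 2 ≠ 8, hence g is not injective.
Since g is not injective, we determine |image(g)|. Computing x^15 mod 42 for each x (by repeated squaring, reducing mod 42 at every step), the values g(0), g(1), …, g(41) are: 0, 1, 8, 27, 22, 41, 6, 7, 8, 15, 34, 29, 6, 13, 14, 15, 22, 41, 36, 13, 20, 21, 22, 29, 6, 1, 20, 27, 28, 29, 36, 13, 8, 27, 34, 35, 36, 1, 20, 15, 34, 41.
The distinct values are {0, 1, 6, 7, 8, 13, 14, 15, 20, 21, 22, 27, 28, 29, 34, 35, 36, 41}; there are 18 of them.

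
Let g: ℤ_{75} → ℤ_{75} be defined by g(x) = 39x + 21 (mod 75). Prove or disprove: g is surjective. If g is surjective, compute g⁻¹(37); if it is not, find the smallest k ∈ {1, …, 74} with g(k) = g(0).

Since gcd(39, 75) = 3, we have 39x ≡ 0 (mod 3) for all x, so g(x) ≡ 0 (mod 3).
But 1 ≢ 0 (mod 3), so 1 ∈ ℤ_{75} has no preimage. Thus g is not surjective.
Since g is not surjective, we find the least positive k with g(k) = g(0): this means 39k ≡ 0 (mod 75), i.e. 75 ∣ 39k. Since gcd(39, 75) = 3, dividing through by 3 this holds exactly when 25 ∣ 13k, and as gcd(13, 25) = 1, exactly when 25 ∣ k.
The smallest positive such k is 25.

25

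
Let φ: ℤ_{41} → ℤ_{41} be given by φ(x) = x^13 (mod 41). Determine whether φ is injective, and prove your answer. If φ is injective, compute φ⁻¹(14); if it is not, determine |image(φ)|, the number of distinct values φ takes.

Since 41 is prime, the nonzero elements of ℤ_{41} form a cyclic group of order 40.
As gcd(13, 40) = 1, raising to the 13th power is a bijection on this group: if s^13 ≡ t^13 then (st^{−1})^13 = 1, and the only element of order dividing gcd(13, 40) = 1 is 1, so s = t.
With φ(0) = 0 this makes φ injective on all of ℤ_{41}, hence bijective (finite equal-size domain and codomain). In particular φ is injective.
Since φ is injective, we find the preimage of 14. The inverse of x ↦ x^13 on (ℤ_{41})^× is x ↦ x^37, because 13·37 = 481 = 12·40 + 1 ≡ 1 (mod 40) and x^{40} = 1 for x ≠ 0 (Fermat). So φ⁻¹(14) = 14^37 mod 41.
Repeated squaring mod 41: 14^1 ≡ 14, 14^2 ≡ 14² = 196 ≡ 32, 14^4 ≡ 32² = 1024 ≡ 40, 14^8 ≡ 40² = 1600 ≡ 1, 14^16 ≡ 1² = 1, 14^32 ≡ 1² = 1. Since 37 = 32 + 4 + 1, 14^37 ≡ 1·40·14: 1·40 = 40, then 40·14 = 560 ≡ 27. So 14^37 ≡ 27 (mod 41).
Hence φ⁻¹(14) = 27.

27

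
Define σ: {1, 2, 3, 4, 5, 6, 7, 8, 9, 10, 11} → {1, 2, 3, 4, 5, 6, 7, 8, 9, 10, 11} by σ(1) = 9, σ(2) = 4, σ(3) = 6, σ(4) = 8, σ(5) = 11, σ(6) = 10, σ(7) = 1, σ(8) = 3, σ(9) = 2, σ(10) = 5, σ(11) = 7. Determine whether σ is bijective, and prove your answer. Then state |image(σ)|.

11

The values 9, 4, 6, 8, 11, 10, 1, 3, 2, 5, 7 are a permutation of {1, 2, 3, 4, 5, 6, 7, 8, 9, 10, 11}: each element appears exactly once.
So σ is injective and surjective, hence bijective.
The image of σ is {1, 2, 3, 4, 5, 6, 7, 8, 9, 10, 11}, which has 11 elements.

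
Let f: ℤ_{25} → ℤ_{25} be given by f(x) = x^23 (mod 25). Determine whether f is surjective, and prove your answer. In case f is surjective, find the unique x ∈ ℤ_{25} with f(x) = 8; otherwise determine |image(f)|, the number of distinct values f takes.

f(0) = 0^23 = 0.
f(5): Repeated squaring mod 25: 5^1 ≡ 5, 5^2 ≡ 5² = 25 ≡ 0, 5^4 ≡ 0² = 0, 5^8 ≡ 0² = 0, 5^16 ≡ 0² = 0. Since 23 = 16 + 4 + 2 + 1, 5^23 ≡ 0·0·0·5: 0·0 = 0, then 0·0 = 0, then 0·5 = 0. So 5^23 ≡ 0 (mod 25).
So f(0) = f(5) = 0 while 0 ≠ 5, therefore f is not injective.
A non-injective map from the 25-element set ℤ_{25} to itself takes at most 24 distinct values, so it cannot be surjective. Thus f is not surjective.
Since f is not surjective, we determine |image(f)|. Computing x^23 mod 25 for each x (by repeated squaring, reducing mod 25 at every step), the values f(0), f(1), …, f(24) are: 0, 1, 8, 2, 14, 0, 16, 18, 12, 4, 0, 6, 3, 22, 19, 0, 21, 13, 7, 9, 0, 11, 23, 17, 24.
The distinct values are {0, 1, 2, 3, 4, 6, 7, 8, 9, 11, 12, 13, 14, 16, 17, 18, 19, 21, 22, 23, 24}; there are 21 of them.

21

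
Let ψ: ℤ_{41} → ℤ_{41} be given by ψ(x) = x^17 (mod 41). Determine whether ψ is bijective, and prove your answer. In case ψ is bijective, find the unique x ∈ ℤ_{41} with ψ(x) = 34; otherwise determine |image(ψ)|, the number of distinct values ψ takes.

12

Since 41 is prime, the nonzero elements of ℤ_{41} form a cyclic group of order 40.
As gcd(17, 40) = 1, raising to the 17th power is a bijection on this group: if s^17 ≡ t^17 then (st^{−1})^17 = 1, and the only element of order dividing gcd(17, 40) = 1 is 1, so s = t.
With ψ(0) = 0 this makes ψ injective on all of ℤ_{41}, hence bijective (finite equal-size domain and codomain). In particular ψ is bijective.
Since ψ is bijective, we find the preimage of 34. The inverse of x ↦ x^17 on (ℤ_{41})^× is x ↦ x^33, because 17·33 = 561 = 14·40 + 1 ≡ 1 (mod 40) and x^{40} = 1 for x ≠ 0 (Fermat). So ψ⁻¹(34) = 34^33 mod 41.
Repeated squaring mod 41: 34^1 ≡ 34, 34^2 ≡ 34² = 1156 ≡ 8, 34^4 ≡ 8² = 64 ≡ 23, 34^8 ≡ 23² = 529 ≡ 37, 34^16 ≡ 37² = 1369 ≡ 16, 34^32 ≡ 16² = 256 ≡ 10. Since 33 = 32 + 1, 34^33 ≡ 10·34: 10·34 = 340 ≡ 12. So 34^33 ≡ 12 (mod 41).
Hence ψ⁻¹(34) = 12.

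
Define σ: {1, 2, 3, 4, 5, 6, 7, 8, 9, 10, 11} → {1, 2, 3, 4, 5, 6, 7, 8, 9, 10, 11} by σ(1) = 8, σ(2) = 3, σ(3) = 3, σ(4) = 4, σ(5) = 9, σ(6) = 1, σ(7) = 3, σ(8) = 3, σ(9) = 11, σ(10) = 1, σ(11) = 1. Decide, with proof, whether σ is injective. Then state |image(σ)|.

σ(2) = 3 = σ(3) with 2 ≠ 3, so σ is not injective.
The image of σ is {1, 3, 4, 8, 9, 11}, which has 6 elements.

6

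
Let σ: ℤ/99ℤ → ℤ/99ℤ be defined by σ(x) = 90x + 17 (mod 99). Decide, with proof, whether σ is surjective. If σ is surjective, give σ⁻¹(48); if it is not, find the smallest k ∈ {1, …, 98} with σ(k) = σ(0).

11

Since gcd(90, 99) = 9, we have 90x ≡ 0 (mod 9) for all x, so σ(x) ≡ 8 (mod 9).
But 0 ≢ 8 (mod 9), so 0 ∈ ℤ/99ℤ has no preimage. Thus σ is not surjective.
Since σ is not surjective, we find the least positive k with σ(k) = σ(0): this means 90k ≡ 0 (mod 99), i.e. 99 ∣ 90k. Since gcd(90, 99) = 9, dividing through by 9 this holds exactly when 11 ∣ 10k, and as gcd(10, 11) = 1, exactly when 11 ∣ k.
The smallest positive such k is 11.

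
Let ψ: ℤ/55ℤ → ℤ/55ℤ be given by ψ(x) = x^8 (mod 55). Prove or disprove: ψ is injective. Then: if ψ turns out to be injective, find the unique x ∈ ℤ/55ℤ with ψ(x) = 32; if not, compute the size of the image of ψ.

ψ(4): Repeated squaring mod 55: 4^1 ≡ 4, 4^2 ≡ 4² = 16, 4^4 ≡ 16² = 256 ≡ 36, 4^8 ≡ 36² = 1296 ≡ 31. So 4^8 ≡ 31 (mod 55).
ψ(7): Repeated squaring mod 55: 7^1 ≡ 7, 7^2 ≡ 7² = 49, 7^4 ≡ 49² = 2401 ≡ 36, 7^8 ≡ 36² = 1296 ≡ 31. So 7^8 ≡ 31 (mod 55).
So ψ(4) = ψ(7) = 31 while 4 ≠ 7, thus ψ is not injective.
Since ψ is not injective, we determine |image(ψ)|. Computing x^8 mod 55 for each x (by repeated squaring, reducing mod 55 at every step), the values ψ(0), ψ(1), …, ψ(54) are: 0, 1, 36, 16, 31, 15, 26, 31, 16, 36, 45, 11, 1, 36, 16, 20, 26, 26, 31, 16, 25, 1, 11, 1, 36, 5, 31, 26, 26, 31, 5, 36, 1, 11, 1, 25, 16, 31, 26, 26, 20, 16, 36, 1, 11, 45, 36, 16, 31, 26, 15, 31, 16, 36, 1.
The distinct values are {0, 1, 5, 11, 15, 16, 20, 25, 26, 31, 36, 45}; there are 12 of them.

12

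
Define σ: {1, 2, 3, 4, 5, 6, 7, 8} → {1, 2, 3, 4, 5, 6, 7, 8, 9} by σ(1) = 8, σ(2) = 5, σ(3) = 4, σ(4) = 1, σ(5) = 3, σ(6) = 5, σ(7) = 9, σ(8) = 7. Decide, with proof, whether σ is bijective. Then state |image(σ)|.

7

σ(2) = 5 = σ(6) with 2 ≠ 6, so σ is not injective, hence not bijective.
The image of σ is {1, 3, 4, 5, 7, 8, 9}, which has 7 elements.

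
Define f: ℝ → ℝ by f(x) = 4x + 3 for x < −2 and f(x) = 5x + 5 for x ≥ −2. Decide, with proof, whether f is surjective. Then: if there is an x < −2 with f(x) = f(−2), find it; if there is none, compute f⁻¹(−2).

-7/5

Both pieces are strictly increasing (slopes 4 and 5), so each is injective on its own interval.
The left piece maps (−∞, −2) onto (−∞, −5); the right piece maps [−2, ∞) onto [−5, ∞).
These images together cover ℝ, so f is surjective.
Because the two images are disjoint, no x < −2 has f(x) = f(−2), so we compute f⁻¹(−2): −2 lies in [−5, ∞), so solve 5x + 5 = −2: x = (−2 − 5)/5 = −7/5.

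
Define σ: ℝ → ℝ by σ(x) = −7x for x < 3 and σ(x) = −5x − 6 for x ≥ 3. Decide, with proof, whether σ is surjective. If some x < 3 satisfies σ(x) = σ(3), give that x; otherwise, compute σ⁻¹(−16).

16/7

Both pieces are strictly decreasing (slopes −7 and −5), so each is injective on its own interval.
The left piece maps (−∞, 3) onto (−21, ∞); the right piece maps [3, ∞) onto (−∞, −21].
These images together cover ℝ, so σ is surjective.
Because the two images are disjoint, no x < 3 has σ(x) = σ(3), so we compute σ⁻¹(−16): −16 lies in (−21, ∞), so solve −7x = −16: x = (−16 − 0)/(−7) = 16/7.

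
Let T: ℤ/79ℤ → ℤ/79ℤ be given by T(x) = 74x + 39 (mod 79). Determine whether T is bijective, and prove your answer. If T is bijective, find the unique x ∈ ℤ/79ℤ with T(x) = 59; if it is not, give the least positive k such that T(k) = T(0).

75

If T(s) = T(t), then 74s ≡ 74t (mod 79). Because gcd(74, 79) = 1, we may cancel 74 to get s ≡ t (mod 79).
We now compute 74⁻¹ mod 79 explicitly. Euclid's algorithm: 79 = 1·74 + 5, 74 = 14·5 + 4, 5 = 1·4 + 1; back-substituting gives 1 = 63·74 − 59·79, so 74⁻¹ ≡ 63 (mod 79).
Then y ↦ 63(y − 39) is a two-sided inverse to T, so every y ∈ ℤ/79ℤ has a preimage.
Therefore T is bijective.
Since T is bijective, we find T⁻¹(59): we need 74x ≡ 59 − 39 ≡ 20 (mod 79). Using 74⁻¹ = 63: x ≡ 63·20 = 1260 = 15·79 + 75, so x = 75.
Check: T(75) = 74·75 + 39 = 5589 = 70·79 + 59 ≡ 59 (mod 79).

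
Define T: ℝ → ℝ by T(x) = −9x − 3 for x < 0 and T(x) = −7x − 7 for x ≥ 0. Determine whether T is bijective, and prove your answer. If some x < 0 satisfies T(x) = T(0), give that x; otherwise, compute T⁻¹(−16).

Both pieces are strictly decreasing (slopes −9 and −7), so each is injective on its own interval.
The left piece maps (−∞, 0) onto (−3, ∞); the right piece maps [0, ∞) onto (−∞, −7].
The images leave a gap (−3 has no preimage), so T is not surjective, hence not bijective.
Because the two images are disjoint, no x < 0 has T(x) = T(0), so we compute T⁻¹(−16): −16 lies in (−∞, −7], so solve −7x − 7 = −16: x = (−16 + 7)/(−7) = 9/7.

9/7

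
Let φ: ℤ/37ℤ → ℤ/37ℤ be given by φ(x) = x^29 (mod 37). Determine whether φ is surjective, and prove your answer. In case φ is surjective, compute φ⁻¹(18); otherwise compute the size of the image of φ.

Since 37 is prime, the nonzero elements of ℤ/37ℤ form a cyclic group of order 36.
As gcd(29, 36) = 1, raising to the 29th power is a bijection on this group: if s^29 ≡ t^29 then (st^{−1})^29 = 1, and the only element of order dividing gcd(29, 36) = 1 is 1, so s = t.
With φ(0) = 0 this makes φ injective on all of ℤ/37ℤ, hence bijective (finite equal-size domain and codomain). In particular φ is surjective.
Since φ is surjective, we find the preimage of 18. The inverse of x ↦ x^29 on (ℤ/37ℤ)^× is x ↦ x^5, because 29·5 = 145 = 4·36 + 1 ≡ 1 (mod 36) and x^{36} = 1 for x ≠ 0 (Fermat). So φ⁻¹(18) = 18^5 mod 37.
Repeated squaring mod 37: 18^1 ≡ 18, 18^2 ≡ 18² = 324 ≡ 28, 18^4 ≡ 28² = 784 ≡ 7. Since 5 = 4 + 1, 18^5 ≡ 7·18: 7·18 = 126 ≡ 15. So 18^5 ≡ 15 (mod 37).
Hence φ⁻¹(18) = 15.

15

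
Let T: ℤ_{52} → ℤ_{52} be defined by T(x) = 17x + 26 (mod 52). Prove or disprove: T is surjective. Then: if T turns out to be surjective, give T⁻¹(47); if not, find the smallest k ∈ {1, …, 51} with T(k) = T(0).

By definition, surjectivity means every element of the codomain has a preimage under T.
Since gcd(17, 52) = 1, 17 is invertible modulo 52. Euclid's algorithm: 52 = 3·17 + 1; back-substituting gives 1 = 49·17 − 16·52, so 17⁻¹ ≡ 49 (mod 52).
For any y ∈ ℤ_{52}, x = 49(y − 26) mod 52 satisfies T(x) = 17·49(y − 26) + 26 ≡ y (since 17·49 ≡ 1 mod 52). So every y has a preimage.
Thus T is surjective.
Since T is surjective, we find T⁻¹(47): we need 17x ≡ 47 − 26 ≡ 21 (mod 52). Using 17⁻¹ = 49: x ≡ 49·21 = 1029 = 19·52 + 41, so x = 41.
Check: T(41) = 17·41 + 26 = 723 = 13·52 + 47 ≡ 47 (mod 52).

41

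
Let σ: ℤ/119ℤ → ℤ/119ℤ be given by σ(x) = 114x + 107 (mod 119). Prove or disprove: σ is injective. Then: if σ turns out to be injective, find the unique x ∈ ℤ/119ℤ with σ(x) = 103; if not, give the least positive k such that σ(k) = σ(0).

Suppose σ(a) = σ(b) in ℤ/119ℤ. Then 114a + 107 ≡ 114b + 107 (mod 119), therefore 114(a − b) ≡ 0 (mod 119).
Since gcd(114, 119) = 1, 114 is invertible modulo 119, thus a − b ≡ 0 (mod 119), i.e. a = b.
Therefore σ is injective.
We now compute 114⁻¹ mod 119 explicitly. Euclid's algorithm: 119 = 1·114 + 5, 114 = 22·5 + 4, 5 = 1·4 + 1; back-substituting gives 1 = 95·114 − 91·119, so 114⁻¹ ≡ 95 (mod 119).
Since σ is injective, we compute σ⁻¹(103): solve 114x + 107 ≡ 103 (mod 119), i.e. 114x ≡ 115 (mod 119).
Multiplying by 114⁻¹ = 95 gives x ≡ 95·115 = 10925 = 91·119 + 96 ≡ 96 (mod 119).
Check: σ(96) = 114·96 + 107 = 11051 = 92·119 + 103 ≡ 103 (mod 119).

96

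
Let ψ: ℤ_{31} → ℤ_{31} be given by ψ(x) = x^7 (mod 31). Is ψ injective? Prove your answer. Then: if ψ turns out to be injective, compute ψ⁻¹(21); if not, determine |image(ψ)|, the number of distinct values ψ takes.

22

Since 31 is prime, the nonzero elements of ℤ_{31} form a cyclic group of order 30.
As gcd(7, 30) = 1, raising to the 7th power is a bijection on this group: if x_1^7 ≡ x_2^7 then (x_1x_2^{−1})^7 = 1, and the only element of order dividing gcd(7, 30) = 1 is 1, so x_1 = x_2.
With ψ(0) = 0 this makes ψ injective on all of ℤ_{31}, hence bijective (finite equal-size domain and codomain). In particular ψ is injective.
Since ψ is injective, we find the preimage of 21. The inverse of x ↦ x^7 on (ℤ_{31})^× is x ↦ x^13, because 7·13 = 91 = 3·30 + 1 ≡ 1 (mod 30) and x^{30} = 1 for x ≠ 0 (Fermat). So ψ⁻¹(21) = 21^13 mod 31.
Repeated squaring mod 31: 21^1 ≡ 21, 21^2 ≡ 21² = 441 ≡ 7, 21^4 ≡ 7² = 49 ≡ 18, 21^8 ≡ 18² = 324 ≡ 14. Since 13 = 8 + 4 + 1, 21^13 ≡ 14·18·21: 14·18 = 252 ≡ 4, then 4·21 = 84 ≡ 22. So 21^13 ≡ 22 (mod 31).
Hence ψ⁻¹(21) = 22.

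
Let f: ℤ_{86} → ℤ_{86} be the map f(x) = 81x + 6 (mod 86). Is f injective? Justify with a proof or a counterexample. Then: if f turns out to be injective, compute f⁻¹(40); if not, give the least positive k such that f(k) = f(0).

62

Suppose f(x_1) = f(x_2) in ℤ_{86}. Then 81x_1 + 6 ≡ 81x_2 + 6 (mod 86), thus 81(x_1 − x_2) ≡ 0 (mod 86).
Since gcd(81, 86) = 1, 81 is invertible modulo 86, thus x_1 − x_2 ≡ 0 (mod 86), i.e. x_1 = x_2.
Hence f is injective.
We now compute 81⁻¹ mod 86 explicitly. Euclid's algorithm: 86 = 1·81 + 5, 81 = 16·5 + 1; back-substituting gives 1 = 17·81 − 16·86, so 81⁻¹ ≡ 17 (mod 86).
Since f is injective, we compute f⁻¹(40): solve 81x + 6 ≡ 40 (mod 86), i.e. 81x ≡ 34 (mod 86).
Multiplying by 81⁻¹ = 17 gives x ≡ 17·34 = 578 = 6·86 + 62 ≡ 62 (mod 86).
Check: f(62) = 81·62 + 6 = 5028 = 58·86 + 40 ≡ 40 (mod 86).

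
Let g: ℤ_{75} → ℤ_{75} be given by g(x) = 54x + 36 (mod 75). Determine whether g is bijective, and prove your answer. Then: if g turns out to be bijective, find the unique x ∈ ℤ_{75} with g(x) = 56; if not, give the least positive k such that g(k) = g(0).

We have gcd(54, 75) = 3 > 1. Taking s = 0 and t = 25: g(0) = 36 and g(25) = 54·25 + 36 = 1386 ≡ 36 (mod 75).
So g(0) = g(25) while 0 ≠ 25, hence g is not injective, hence not bijective.
Since g is not bijective, we find the least positive k with g(k) = g(0): this means 54k ≡ 0 (mod 75), i.e. 75 ∣ 54k. Since gcd(54, 75) = 3, dividing through by 3 this holds exactly when 25 ∣ 18k, and as gcd(18, 25) = 1, exactly when 25 ∣ k.
The smallest positive such k is 25.

25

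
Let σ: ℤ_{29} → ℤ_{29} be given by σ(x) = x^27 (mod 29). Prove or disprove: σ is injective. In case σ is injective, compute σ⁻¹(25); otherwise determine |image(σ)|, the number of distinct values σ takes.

7

Since 29 is prime, the nonzero elements of ℤ_{29} form a cyclic group of order 28.
As gcd(27, 28) = 1, raising to the 27th power is a bijection on this group: if s^27 ≡ t^27 then (st^{−1})^27 = 1, and the only element of order dividing gcd(27, 28) = 1 is 1, so s = t.
With σ(0) = 0 this makes σ injective on all of ℤ_{29}, hence bijective (finite equal-size domain and codomain). In particular σ is injective.
Since σ is injective, we find the preimage of 25. The inverse of x ↦ x^27 on (ℤ_{29})^× is x ↦ x^27, because 27·27 = 729 = 26·28 + 1 ≡ 1 (mod 28) and x^{28} = 1 for x ≠ 0 (Fermat). So σ⁻¹(25) = 25^27 mod 29.
Repeated squaring mod 29: 25^1 ≡ 25, 25^2 ≡ 25² = 625 ≡ 16, 25^4 ≡ 16² = 256 ≡ 24, 25^8 ≡ 24² = 576 ≡ 25, 25^16 ≡ 25² = 625 ≡ 16. Since 27 = 16 + 8 + 2 + 1, 25^27 ≡ 16·25·16·25: 16·25 = 400 ≡ 23, then 23·16 = 368 ≡ 20, then 20·25 = 500 ≡ 7. So 25^27 ≡ 7 (mod 29).
Hence σ⁻¹(25) = 7.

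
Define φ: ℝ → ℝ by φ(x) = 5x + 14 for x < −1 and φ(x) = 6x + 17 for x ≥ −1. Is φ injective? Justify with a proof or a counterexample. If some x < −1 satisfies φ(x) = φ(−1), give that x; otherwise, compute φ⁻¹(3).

Both pieces are strictly increasing (slopes 5 and 6), so each is injective on its own interval.
The left piece maps (−∞, −1) onto (−∞, 9); the right piece maps [−1, ∞) onto [11, ∞).
These images are disjoint, so no value is attained by both pieces. Hence φ is injective.
Because the two images are disjoint, no x < −1 has φ(x) = φ(−1), so we compute φ⁻¹(3): 3 lies in (−∞, 9), so solve 5x + 14 = 3: x = (3 − 14)/5 = −11/5.

-11/5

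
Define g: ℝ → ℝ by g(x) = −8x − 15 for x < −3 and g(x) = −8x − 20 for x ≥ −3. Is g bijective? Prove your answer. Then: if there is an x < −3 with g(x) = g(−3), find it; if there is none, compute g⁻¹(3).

Both pieces are strictly decreasing (slopes −8 and −8), so each is injective on its own interval.
The left piece maps (−∞, −3) onto (9, ∞); the right piece maps [−3, ∞) onto (−∞, 4].
The images leave a gap (9 has no preimage), so g is not surjective, hence not bijective.
Because the two images are disjoint, no x < −3 has g(x) = g(−3), so we compute g⁻¹(3): 3 lies in (−∞, 4], so solve −8x − 20 = 3: x = (3 + 20)/(−8) = −23/8.

-23/8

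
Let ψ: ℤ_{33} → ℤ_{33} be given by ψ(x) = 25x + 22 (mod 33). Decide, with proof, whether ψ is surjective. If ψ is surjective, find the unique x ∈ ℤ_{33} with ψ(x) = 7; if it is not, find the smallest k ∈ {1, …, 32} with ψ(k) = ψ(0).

Since gcd(25, 33) = 1, 25 is invertible modulo 33. Euclid's algorithm: 33 = 1·25 + 8, 25 = 3·8 + 1; back-substituting gives 1 = 4·25 − 3·33, so 25⁻¹ ≡ 4 (mod 33).
Then y ↦ 4(y − 22) is a two-sided inverse to ψ, so every y ∈ ℤ_{33} has a preimage.
Hence ψ is surjective.
Since ψ is surjective, we find ψ⁻¹(7): we need 25x ≡ 7 − 22 ≡ 18 (mod 33). Using 25⁻¹ = 4: x ≡ 4·18 = 72 = 2·33 + 6, so x = 6.
Check: ψ(6) = 25·6 + 22 = 172 = 5·33 + 7 ≡ 7 (mod 33).

6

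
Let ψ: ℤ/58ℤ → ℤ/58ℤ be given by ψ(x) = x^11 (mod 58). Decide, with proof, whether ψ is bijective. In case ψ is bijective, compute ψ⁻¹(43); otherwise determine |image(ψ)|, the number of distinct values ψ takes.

Computing x^11 mod 58 for each x (by repeated squaring, reducing mod 58 at every step), the values ψ(0), ψ(1), …, ψ(57) are: 0, 1, 18, 15, 34, 13, 38, 23, 32, 51, 2, 39, 46, 33, 8, 21, 54, 41, 48, 27, 36, 55, 6, 49, 16, 53, 14, 11, 28, 29, 30, 47, 44, 5, 42, 9, 52, 3, 22, 31, 10, 17, 4, 37, 50, 25, 12, 19, 56, 7, 26, 35, 20, 45, 24, 43, 40, 57.
Every element of ℤ/58ℤ appears exactly once in this list, so ψ is a bijection, and in particular bijective.
Since ψ is bijective, we read off the preimage of 43 from the same table: ψ(55) = 43, so ψ⁻¹(43) = 55.

55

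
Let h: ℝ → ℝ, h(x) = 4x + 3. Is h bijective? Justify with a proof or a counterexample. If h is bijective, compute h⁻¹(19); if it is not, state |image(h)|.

Suppose h(x_1) = h(x_2). Then 4x_1 + 3 = 4x_2 + 3, thus 4x_1 = 4x_2, hence x_1 = x_2.
For any y ∈ ℝ, x = (y − 3)/4 satisfies h(x) = y.
So h is bijective.
Since h is bijective, we compute h⁻¹(19) = (19 − 3)/4 = 4.

4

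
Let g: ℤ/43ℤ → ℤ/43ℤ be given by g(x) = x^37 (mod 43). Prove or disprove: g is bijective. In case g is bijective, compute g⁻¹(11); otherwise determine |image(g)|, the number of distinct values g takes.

21

Since 43 is prime, the nonzero elements of ℤ/43ℤ form a cyclic group of order 42.
As gcd(37, 42) = 1, raising to the 37th power is a bijection on this group: if s^37 ≡ t^37 then (st^{−1})^37 = 1, and the only element of order dividing gcd(37, 42) = 1 is 1, so s = t.
With g(0) = 0 this makes g injective on all of ℤ/43ℤ, hence bijective (finite equal-size domain and codomain). In particular g is bijective.
Since g is bijective, we find the preimage of 11. The inverse of x ↦ x^37 on (ℤ/43ℤ)^× is x ↦ x^25, because 37·25 = 925 = 22·42 + 1 ≡ 1 (mod 42) and x^{42} = 1 for x ≠ 0 (Fermat). So g⁻¹(11) = 11^25 mod 43.
Repeated squaring mod 43: 11^1 ≡ 11, 11^2 ≡ 11² = 121 ≡ 35, 11^4 ≡ 35² = 1225 ≡ 21, 11^8 ≡ 21² = 441 ≡ 11, 11^16 ≡ 11² = 121 ≡ 35. Since 25 = 16 + 8 + 1, 11^25 ≡ 35·11·11: 35·11 = 385 ≡ 41, then 41·11 = 451 ≡ 21. So 11^25 ≡ 21 (mod 43).
Hence g⁻¹(11) = 21.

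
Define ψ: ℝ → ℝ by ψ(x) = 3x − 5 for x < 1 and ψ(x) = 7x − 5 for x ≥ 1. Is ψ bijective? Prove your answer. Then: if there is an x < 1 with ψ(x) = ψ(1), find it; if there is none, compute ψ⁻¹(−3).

Both pieces are strictly increasing (slopes 3 and 7), so each is injective on its own interval.
The left piece maps (−∞, 1) onto (−∞, −2); the right piece maps [1, ∞) onto [2, ∞).
The images leave a gap (−2 has no preimage), so ψ is not surjective, hence not bijective.
Because the two images are disjoint, no x < 1 has ψ(x) = ψ(1), so we compute ψ⁻¹(−3): −3 lies in (−∞, −2), so solve 3x − 5 = −3: x = (−3 + 5)/3 = 2/3.

2/3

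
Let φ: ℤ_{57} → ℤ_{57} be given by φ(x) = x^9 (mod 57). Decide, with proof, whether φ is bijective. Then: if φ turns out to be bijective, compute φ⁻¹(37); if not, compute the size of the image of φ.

9

φ(1) = 1^9 = 1.
φ(4): Repeated squaring mod 57: 4^1 ≡ 4, 4^2 ≡ 4² = 16, 4^4 ≡ 16² = 256 ≡ 28, 4^8 ≡ 28² = 784 ≡ 43. Since 9 = 8 + 1, 4^9 ≡ 43·4: 43·4 = 172 ≡ 1. So 4^9 ≡ 1 (mod 57).
So φ(1) = φ(4) = 1 while 1 ≠ 4, thus φ is not injective, hence not bijective.
Since φ is not bijective, we determine |image(φ)|. Computing x^9 mod 57 for each x (by repeated squaring, reducing mod 57 at every step), the values φ(0), φ(1), …, φ(56) are: 0, 1, 56, 18, 1, 20, 39, 1, 56, 39, 37, 20, 18, 37, 56, 18, 1, 20, 18, 19, 20, 18, 37, 20, 39, 1, 20, 18, 1, 56, 39, 37, 56, 18, 37, 20, 39, 37, 38, 39, 37, 56, 39, 1, 20, 39, 37, 20, 18, 1, 56, 18, 37, 56, 39, 1, 56.
The distinct values are {0, 1, 18, 19, 20, 37, 38, 39, 56}; there are 9 of them.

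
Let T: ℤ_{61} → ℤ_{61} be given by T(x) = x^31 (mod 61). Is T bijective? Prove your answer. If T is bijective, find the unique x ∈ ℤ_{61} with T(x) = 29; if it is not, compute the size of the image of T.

Since 61 is prime, the nonzero elements of ℤ_{61} form a cyclic group of order 60.
As gcd(31, 60) = 1, raising to the 31st power is a bijection on this group: if x_1^31 ≡ x_2^31 then (x_1x_2^{−1})^31 = 1, and the only element of order dividing gcd(31, 60) = 1 is 1, so x_1 = x_2.
With T(0) = 0 this makes T injective on all of ℤ_{61}, hence bijective (finite equal-size domain and codomain). In particular T is bijective.
Since T is bijective, we find the preimage of 29. The inverse of x ↦ x^31 on (ℤ_{61})^× is x ↦ x^31, because 31·31 = 961 = 16·60 + 1 ≡ 1 (mod 60) and x^{60} = 1 for x ≠ 0 (Fermat). So T⁻¹(29) = 29^31 mod 61.
Repeated squaring mod 61: 29^1 ≡ 29, 29^2 ≡ 29² = 841 ≡ 48, 29^4 ≡ 48² = 2304 ≡ 47, 29^8 ≡ 47² = 2209 ≡ 13, 29^16 ≡ 13² = 169 ≡ 47. Since 31 = 16 + 8 + 4 + 2 + 1, 29^31 ≡ 47·13·47·48·29: 47·13 = 611 ≡ 1, then 1·47 = 47, then 47·48 = 2256 ≡ 60, then 60·29 = 1740 ≡ 32. So 29^31 ≡ 32 (mod 61).
Hence T⁻¹(29) = 32.

32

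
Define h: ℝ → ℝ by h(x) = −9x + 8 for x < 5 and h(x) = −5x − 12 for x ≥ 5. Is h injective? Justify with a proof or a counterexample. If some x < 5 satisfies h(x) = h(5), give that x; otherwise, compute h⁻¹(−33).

41/9

Both pieces are strictly decreasing (slopes −9 and −5), so each is injective on its own interval.
The left piece maps (−∞, 5) onto (−37, ∞); the right piece maps [5, ∞) onto (−∞, −37].
These images are disjoint, so no value is attained by both pieces. Therefore h is injective.
Because the two images are disjoint, no x < 5 has h(x) = h(5), so we compute h⁻¹(−33): −33 lies in (−37, ∞), so solve −9x + 8 = −33: x = (−33 − 8)/(−9) = 41/9.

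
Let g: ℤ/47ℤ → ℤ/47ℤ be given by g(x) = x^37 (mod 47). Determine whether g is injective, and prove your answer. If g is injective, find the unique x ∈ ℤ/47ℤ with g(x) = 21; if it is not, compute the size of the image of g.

Since 47 is prime, the nonzero elements of ℤ/47ℤ form a cyclic group of order 46.
As gcd(37, 46) = 1, raising to the 37th power is a bijection on this group: if u^37 ≡ v^37 then (uv^{−1})^37 = 1, and the only element of order dividing gcd(37, 46) = 1 is 1, so u = v.
With g(0) = 0 this makes g injective on all of ℤ/47ℤ, hence bijective (finite equal-size domain and codomain). In particular g is injective.
Since g is injective, we find the preimage of 21. The inverse of x ↦ x^37 on (ℤ/47ℤ)^× is x ↦ x^5, because 37·5 = 185 = 4·46 + 1 ≡ 1 (mod 46) and x^{46} = 1 for x ≠ 0 (Fermat). So g⁻¹(21) = 21^5 mod 47.
Repeated squaring mod 47: 21^1 ≡ 21, 21^2 ≡ 21² = 441 ≡ 18, 21^4 ≡ 18² = 324 ≡ 42. Since 5 = 4 + 1, 21^5 ≡ 42·21: 42·21 = 882 ≡ 36. So 21^5 ≡ 36 (mod 47).
Hence g⁻¹(21) = 36.

36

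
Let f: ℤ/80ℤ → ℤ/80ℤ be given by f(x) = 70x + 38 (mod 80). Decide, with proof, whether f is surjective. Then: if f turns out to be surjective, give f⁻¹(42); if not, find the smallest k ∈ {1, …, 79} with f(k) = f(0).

Recall that f is surjective if every y in the codomain equals f(x) for some x in the domain.
Since gcd(70, 80) = 10, we have 70x ≡ 0 (mod 10) for all x, so f(x) ≡ 8 (mod 10).
But 0 ≢ 8 (mod 10), so 0 ∈ ℤ/80ℤ has no preimage. So f is not surjective.
Since f is not surjective, we find the least positive k with f(k) = f(0): this means 70k ≡ 0 (mod 80), i.e. 80 ∣ 70k. Since gcd(70, 80) = 10, dividing through by 10 this holds exactly when 8 ∣ 7k, and as gcd(7, 8) = 1, exactly when 8 ∣ k.
The smallest positive such k is 8.

8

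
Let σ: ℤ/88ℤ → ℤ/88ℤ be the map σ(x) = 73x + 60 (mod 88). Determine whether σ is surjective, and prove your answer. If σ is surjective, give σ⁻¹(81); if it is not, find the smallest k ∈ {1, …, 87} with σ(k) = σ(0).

Recall: surjectivity means every element of the codomain has a preimage under σ.
Since gcd(73, 88) = 1, 73 is invertible modulo 88. Euclid's algorithm: 88 = 1·73 + 15, 73 = 4·15 + 13, 15 = 1·13 + 2, 13 = 6·2 + 1; back-substituting gives 1 = 41·73 − 34·88, so 73⁻¹ ≡ 41 (mod 88).
For any y ∈ ℤ/88ℤ, x = 41(y − 60) mod 88 satisfies σ(x) = 73·41(y − 60) + 60 ≡ y (since 73·41 ≡ 1 mod 88). So every y has a preimage.
Hence σ is surjective.
Since σ is surjective, we find σ⁻¹(81): we need 73x ≡ 81 − 60 ≡ 21 (mod 88). Using 73⁻¹ = 41: x ≡ 41·21 = 861 = 9·88 + 69, so x = 69.
Check: σ(69) = 73·69 + 60 = 5097 = 57·88 + 81 ≡ 81 (mod 88).

69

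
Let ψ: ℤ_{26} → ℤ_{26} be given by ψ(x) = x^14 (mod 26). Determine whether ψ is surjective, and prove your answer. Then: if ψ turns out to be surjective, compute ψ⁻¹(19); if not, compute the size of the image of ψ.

14

ψ(12): Repeated squaring mod 26: 12^1 ≡ 12, 12^2 ≡ 12² = 144 ≡ 14, 12^4 ≡ 14² = 196 ≡ 14, 12^8 ≡ 14² = 196 ≡ 14. Since 14 = 8 + 4 + 2, 12^14 ≡ 14·14·14: 14·14 = 196 ≡ 14, then 14·14 = 196 ≡ 14. So 12^14 ≡ 14 (mod 26).
ψ(14): Repeated squaring mod 26: 14^1 ≡ 14, 14^2 ≡ 14² = 196 ≡ 14, 14^4 ≡ 14² = 196 ≡ 14, 14^8 ≡ 14² = 196 ≡ 14. Since 14 = 8 + 4 + 2, 14^14 ≡ 14·14·14: 14·14 = 196 ≡ 14, then 14·14 = 196 ≡ 14. So 14^14 ≡ 14 (mod 26).
So ψ(12) = ψ(14) = 14 while 12 ≠ 14, so ψ is not injective.
A non-injective map from the 26-element set ℤ_{26} to itself takes at most 25 distinct values, so it cannot be surjective. Thus ψ is not surjective.
Since ψ is not surjective, we determine |image(ψ)|. Computing x^14 mod 26 for each x (by repeated squaring, reducing mod 26 at every step), the values ψ(0), ψ(1), …, ψ(25) are: 0, 1, 4, 9, 16, 25, 10, 23, 12, 3, 22, 17, 14, 13, 14, 17, 22, 3, 12, 23, 10, 25, 16, 9, 4, 1.
The distinct values are {0, 1, 3, 4, 9, 10, 12, 13, 14, 16, 17, 22, 23, 25}; there are 14 of them.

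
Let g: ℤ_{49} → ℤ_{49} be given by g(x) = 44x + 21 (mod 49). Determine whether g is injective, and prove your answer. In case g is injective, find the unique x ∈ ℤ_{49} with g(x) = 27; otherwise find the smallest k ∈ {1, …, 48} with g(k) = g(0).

By definition, injectivity means: for all u, v in the domain, g(u) = g(v) implies u = v.
Suppose g(u) = g(v) in ℤ_{49}. Then 44u + 21 ≡ 44v + 21 (mod 49), hence 44(u − v) ≡ 0 (mod 49).
Since gcd(44, 49) = 1, 44 is invertible modulo 49, so u − v ≡ 0 (mod 49), i.e. u = v.
So g is injective.
We now compute 44⁻¹ mod 49 explicitly. Euclid's algorithm: 49 = 1·44 + 5, 44 = 8·5 + 4, 5 = 1·4 + 1; back-substituting gives 1 = 39·44 − 35·49, so 44⁻¹ ≡ 39 (mod 49).
Since g is injective, we compute g⁻¹(27): solve 44x + 21 ≡ 27 (mod 49), i.e. 44x ≡ 6 (mod 49).
Multiplying by 44⁻¹ = 39 gives x ≡ 39·6 = 234 = 4·49 + 38 ≡ 38 (mod 49).
Check: g(38) = 44·38 + 21 = 1693 = 34·49 + 27 ≡ 27 (mod 49).

38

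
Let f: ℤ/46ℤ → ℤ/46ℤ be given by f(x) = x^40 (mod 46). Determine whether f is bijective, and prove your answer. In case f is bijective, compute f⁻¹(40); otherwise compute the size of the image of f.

24

f(22): Repeated squaring mod 46: 22^1 ≡ 22, 22^2 ≡ 22² = 484 ≡ 24, 22^4 ≡ 24² = 576 ≡ 24, 22^8 ≡ 24² = 576 ≡ 24, 22^16 ≡ 24² = 576 ≡ 24, 22^32 ≡ 24² = 576 ≡ 24. Since 40 = 32 + 8, 22^40 ≡ 24·24: 24·24 = 576 ≡ 24. So 22^40 ≡ 24 (mod 46).
f(24): Repeated squaring mod 46: 24^1 ≡ 24, 24^2 ≡ 24² = 576 ≡ 24, 24^4 ≡ 24² = 576 ≡ 24, 24^8 ≡ 24² = 576 ≡ 24, 24^16 ≡ 24² = 576 ≡ 24, 24^32 ≡ 24² = 576 ≡ 24. Since 40 = 32 + 8, 24^40 ≡ 24·24: 24·24 = 576 ≡ 24. So 24^40 ≡ 24 (mod 46).
So f(22) = f(24) = 24 while 22 ≠ 24, hence f is not injective, hence not bijective.
Since f is not bijective, we determine |image(f)|. Computing x^40 mod 46 for each x (by repeated squaring, reducing mod 46 at every step), the values f(0), f(1), …, f(45) are: 0, 1, 36, 25, 8, 29, 26, 41, 12, 27, 32, 39, 16, 9, 4, 35, 18, 3, 6, 31, 2, 13, 24, 23, 24, 13, 2, 31, 6, 3, 18, 35, 4, 9, 16, 39, 32, 27, 12, 41, 26, 29, 8, 25, 36, 1.
The distinct values are {0, 1, 2, 3, 4, 6, 8, 9, 12, 13, 16, 18, 23, 24, 25, 26, 27, 29, 31, 32, 35, 36, 39, 41}; there are 24 of them.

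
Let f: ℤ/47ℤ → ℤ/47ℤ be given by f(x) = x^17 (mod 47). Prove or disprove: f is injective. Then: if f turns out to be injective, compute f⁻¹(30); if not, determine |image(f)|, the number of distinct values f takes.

Since 47 is prime, the nonzero elements of ℤ/47ℤ form a cyclic group of order 46.
As gcd(17, 46) = 1, raising to the 17th power is a bijection on this group: if x_1^17 ≡ x_2^17 then (x_1x_2^{−1})^17 = 1, and the only element of order dividing gcd(17, 46) = 1 is 1, so x_1 = x_2.
With f(0) = 0 this makes f injective on all of ℤ/47ℤ, hence bijective (finite equal-size domain and codomain). In particular f is injective.
Since f is injective, we find the preimage of 30. The inverse of x ↦ x^17 on (ℤ/47ℤ)^× is x ↦ x^19, because 17·19 = 323 = 7·46 + 1 ≡ 1 (mod 46) and x^{46} = 1 for x ≠ 0 (Fermat). So f⁻¹(30) = 30^19 mod 47.
Repeated squaring mod 47: 30^1 ≡ 30, 30^2 ≡ 30² = 900 ≡ 7, 30^4 ≡ 7² = 49 ≡ 2, 30^8 ≡ 2² = 4, 30^16 ≡ 4² = 16. Since 19 = 16 + 2 + 1, 30^19 ≡ 16·7·30: 16·7 = 112 ≡ 18, then 18·30 = 540 ≡ 23. So 30^19 ≡ 23 (mod 47).
Hence f⁻¹(30) = 23.

23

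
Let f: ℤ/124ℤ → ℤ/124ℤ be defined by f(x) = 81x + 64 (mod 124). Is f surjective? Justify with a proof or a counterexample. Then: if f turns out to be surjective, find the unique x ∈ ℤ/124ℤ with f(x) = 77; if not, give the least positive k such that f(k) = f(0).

By definition, f is surjective if every y in the codomain equals f(x) for some x in the domain.
Since gcd(81, 124) = 1, 81 is invertible modulo 124. Euclid's algorithm: 124 = 1·81 + 43, 81 = 1·43 + 38, 43 = 1·38 + 5, 38 = 7·5 + 3, 5 = 1·3 + 2, 3 = 1·2 + 1; back-substituting gives 1 = 49·81 − 32·124, so 81⁻¹ ≡ 49 (mod 124).
For any y ∈ ℤ/124ℤ, x = 49(y − 64) mod 124 satisfies f(x) = 81·49(y − 64) + 64 ≡ y (since 81·49 ≡ 1 mod 124). So every y has a preimage.
Thus f is surjective.
Since f is surjective, we find f⁻¹(77): we need 81x ≡ 77 − 64 ≡ 13 (mod 124). Using 81⁻¹ = 49: x ≡ 49·13 = 637 = 5·124 + 17, so x = 17.
Check: f(17) = 81·17 + 64 = 1441 = 11·124 + 77 ≡ 77 (mod 124).

17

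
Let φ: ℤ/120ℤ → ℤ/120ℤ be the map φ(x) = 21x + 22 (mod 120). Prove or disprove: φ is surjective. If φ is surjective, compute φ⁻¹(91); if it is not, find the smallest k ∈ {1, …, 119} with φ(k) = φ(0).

40

Since gcd(21, 120) = 3, we have 21x ≡ 0 (mod 3) for all x, so φ(x) ≡ 1 (mod 3).
But 0 ≢ 1 (mod 3), so 0 ∈ ℤ/120ℤ has no preimage. Thus φ is not surjective.
Since φ is not surjective, we find the least positive k with φ(k) = φ(0): this means 21k ≡ 0 (mod 120), i.e. 120 ∣ 21k. Since gcd(21, 120) = 3, dividing through by 3 this holds exactly when 40 ∣ 7k, and as gcd(7, 40) = 1, exactly when 40 ∣ k.
The smallest positive such k is 40.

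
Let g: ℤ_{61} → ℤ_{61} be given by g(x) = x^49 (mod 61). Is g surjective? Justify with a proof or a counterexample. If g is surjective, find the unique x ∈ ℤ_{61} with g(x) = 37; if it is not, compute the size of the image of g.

Since 61 is prime, the nonzero elements of ℤ_{61} form a cyclic group of order 60.
As gcd(49, 60) = 1, raising to the 49th power is a bijection on this group: if u^49 ≡ v^49 then (uv^{−1})^49 = 1, and the only element of order dividing gcd(49, 60) = 1 is 1, so u = v.
With g(0) = 0 this makes g injective on all of ℤ_{61}, hence bijective (finite equal-size domain and codomain). In particular g is surjective.
Since g is surjective, we find the preimage of 37. The inverse of x ↦ x^49 on (ℤ_{61})^× is x ↦ x^49, because 49·49 = 2401 = 40·60 + 1 ≡ 1 (mod 60) and x^{60} = 1 for x ≠ 0 (Fermat). So g⁻¹(37) = 37^49 mod 61.
Repeated squaring mod 61: 37^1 ≡ 37, 37^2 ≡ 37² = 1369 ≡ 27, 37^4 ≡ 27² = 729 ≡ 58, 37^8 ≡ 58² = 3364 ≡ 9, 37^16 ≡ 9² = 81 ≡ 20, 37^32 ≡ 20² = 400 ≡ 34. Since 49 = 32 + 16 + 1, 37^49 ≡ 34·20·37: 34·20 = 680 ≡ 9, then 9·37 = 333 ≡ 28. So 37^49 ≡ 28 (mod 61).
Hence g⁻¹(37) = 28.

28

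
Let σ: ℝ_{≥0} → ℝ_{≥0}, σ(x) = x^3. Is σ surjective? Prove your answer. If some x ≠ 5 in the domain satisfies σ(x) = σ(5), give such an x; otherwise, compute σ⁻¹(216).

For any y ∈ ℝ_{≥0}, x = y^{1/3} ∈ ℝ_{≥0} gives σ(x) = y, so σ is surjective.
Since x ↦ x^3 is strictly increasing on ℝ_{≥0}, it is injective there, so no x ≠ 5 in the domain has σ(x) = σ(5). We therefore compute σ⁻¹(216) = 216^{1/3} = 6 (indeed 6^3 = 216).

6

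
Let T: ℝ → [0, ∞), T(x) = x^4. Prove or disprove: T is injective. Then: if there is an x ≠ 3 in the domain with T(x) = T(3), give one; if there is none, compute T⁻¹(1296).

-3

T(3) = 81 = (−3)^4 = T(−3) (since 4 is even), with 3 ≠ −3. So T is not injective.
For the follow-up, such an x exists: taking x = −3 ∈ ℝ gives T(−3) = 81 = T(3) with −3 ≠ 3.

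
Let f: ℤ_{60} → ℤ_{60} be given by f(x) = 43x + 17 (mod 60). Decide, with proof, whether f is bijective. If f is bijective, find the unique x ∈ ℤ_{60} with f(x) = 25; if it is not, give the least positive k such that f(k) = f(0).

If f(s) = f(t), then 43s ≡ 43t (mod 60). Because gcd(43, 60) = 1, we may cancel 43 to get s ≡ t (mod 60).
We now compute 43⁻¹ mod 60 explicitly. Euclid's algorithm: 60 = 1·43 + 17, 43 = 2·17 + 9, 17 = 1·9 + 8, 9 = 1·8 + 1; back-substituting gives 1 = 7·43 − 5·60, so 43⁻¹ ≡ 7 (mod 60).
Then y ↦ 7(y − 17) is a two-sided inverse to f, so every y ∈ ℤ_{60} has a preimage.
Hence f is bijective.
Since f is bijective, we find f⁻¹(25): we need 43x ≡ 25 − 17 ≡ 8 (mod 60). Using 43⁻¹ = 7: x ≡ 7·8 = 56, so x = 56.
Check: f(56) = 43·56 + 17 = 2425 = 40·60 + 25 ≡ 25 (mod 60).

56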